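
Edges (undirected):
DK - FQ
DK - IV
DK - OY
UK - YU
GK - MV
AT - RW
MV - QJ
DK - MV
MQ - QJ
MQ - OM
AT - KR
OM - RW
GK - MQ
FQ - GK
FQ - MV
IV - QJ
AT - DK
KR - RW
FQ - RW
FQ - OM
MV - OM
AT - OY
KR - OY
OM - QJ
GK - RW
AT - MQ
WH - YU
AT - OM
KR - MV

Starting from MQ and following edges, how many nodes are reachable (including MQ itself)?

BFS from MQ visits: MQ, AT, GK, OM, QJ, DK, KR, OY, RW, FQ, MV, IV
Reachable nodes: 12 of 15 total.

12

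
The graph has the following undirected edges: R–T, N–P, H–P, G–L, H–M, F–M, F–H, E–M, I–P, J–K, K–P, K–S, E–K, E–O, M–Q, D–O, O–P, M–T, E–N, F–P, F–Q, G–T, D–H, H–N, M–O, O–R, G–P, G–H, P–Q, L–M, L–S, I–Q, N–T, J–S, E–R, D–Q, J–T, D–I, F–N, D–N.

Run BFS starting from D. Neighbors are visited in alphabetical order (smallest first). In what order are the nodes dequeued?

Visit D; enqueue H, I, N, O, Q → queue [H, I, N, O, Q]
Visit H; enqueue F, G, M, P → queue [I, N, O, Q, F, G, M, P]
Visit I → queue [N, O, Q, F, G, M, P]
Visit N; enqueue E, T → queue [O, Q, F, G, M, P, E, T]
Visit O; enqueue R → queue [Q, F, G, M, P, E, T, R]
Visit Q → queue [F, G, M, P, E, T, R]
Visit F → queue [G, M, P, E, T, R]
Visit G; enqueue L → queue [M, P, E, T, R, L]
Visit M → queue [P, E, T, R, L]
Visit P; enqueue K → queue [E, T, R, L, K]
Visit E → queue [T, R, L, K]
Visit T; enqueue J → queue [R, L, K, J]
Visit R → queue [L, K, J]
Visit L; enqueue S → queue [K, J, S]
Visit K → queue [J, S]
Visit J → queue [S]
Visit S → queue []

D H I N O Q F G M P E T R L K J S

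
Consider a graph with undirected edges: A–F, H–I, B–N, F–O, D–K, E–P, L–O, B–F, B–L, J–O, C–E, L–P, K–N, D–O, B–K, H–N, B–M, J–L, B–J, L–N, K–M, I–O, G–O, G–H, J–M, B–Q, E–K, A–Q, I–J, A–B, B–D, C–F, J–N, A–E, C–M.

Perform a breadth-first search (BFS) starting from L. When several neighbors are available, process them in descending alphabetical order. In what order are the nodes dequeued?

Visit L; enqueue P, O, N, J, B → queue [P, O, N, J, B]
Visit P; enqueue E → queue [O, N, J, B, E]
Visit O; enqueue I, G, F, D → queue [N, J, B, E, I, G, F, D]
Visit N; enqueue K, H → queue [J, B, E, I, G, F, D, K, H]
Visit J; enqueue M → queue [B, E, I, G, F, D, K, H, M]
Visit B; enqueue Q, A → queue [E, I, G, F, D, K, H, M, Q, A]
Visit E; enqueue C → queue [I, G, F, D, K, H, M, Q, A, C]
Visit I → queue [G, F, D, K, H, M, Q, A, C]
Visit G → queue [F, D, K, H, M, Q, A, C]
Visit F → queue [D, K, H, M, Q, A, C]
Visit D → queue [K, H, M, Q, A, C]
Visit K → queue [H, M, Q, A, C]
Visit H → queue [M, Q, A, C]
Visit M → queue [Q, A, C]
Visit Q → queue [A, C]
Visit A → queue [C]
Visit C → queue []

L, P, O, N, J, B, E, I, G, F, D, K, H, M, Q, A, C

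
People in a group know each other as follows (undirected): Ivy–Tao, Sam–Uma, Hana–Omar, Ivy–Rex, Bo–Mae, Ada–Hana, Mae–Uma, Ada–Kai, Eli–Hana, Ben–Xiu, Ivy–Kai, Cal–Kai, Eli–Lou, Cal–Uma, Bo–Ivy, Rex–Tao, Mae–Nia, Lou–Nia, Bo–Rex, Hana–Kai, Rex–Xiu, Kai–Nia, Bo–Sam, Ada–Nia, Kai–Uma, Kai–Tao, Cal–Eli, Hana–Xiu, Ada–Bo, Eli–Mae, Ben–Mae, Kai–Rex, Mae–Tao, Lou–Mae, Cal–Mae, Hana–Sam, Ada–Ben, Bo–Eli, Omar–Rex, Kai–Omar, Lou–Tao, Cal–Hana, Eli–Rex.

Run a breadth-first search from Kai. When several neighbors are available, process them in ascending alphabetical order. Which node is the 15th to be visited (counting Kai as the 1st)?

Sam

Visit Kai; enqueue Ada, Cal, Hana, Ivy, Nia, Omar, Rex, Tao, Uma → queue [Ada, Cal, Hana, Ivy, Nia, Omar, Rex, Tao, Uma]
Visit Ada; enqueue Ben, Bo → queue [Cal, Hana, Ivy, Nia, Omar, Rex, Tao, Uma, Ben, Bo]
Visit Cal; enqueue Eli, Mae → queue [Hana, Ivy, Nia, Omar, Rex, Tao, Uma, Ben, Bo, Eli, Mae]
Visit Hana; enqueue Sam, Xiu → queue [Ivy, Nia, Omar, Rex, Tao, Uma, Ben, Bo, Eli, Mae, Sam, Xiu]
Visit Ivy → queue [Nia, Omar, Rex, Tao, Uma, Ben, Bo, Eli, Mae, Sam, Xiu]
Visit Nia; enqueue Lou → queue [Omar, Rex, Tao, Uma, Ben, Bo, Eli, Mae, Sam, Xiu, Lou]
Visit Omar → queue [Rex, Tao, Uma, Ben, Bo, Eli, Mae, Sam, Xiu, Lou]
Visit Rex → queue [Tao, Uma, Ben, Bo, Eli, Mae, Sam, Xiu, Lou]
Visit Tao → queue [Uma, Ben, Bo, Eli, Mae, Sam, Xiu, Lou]
Visit Uma → queue [Ben, Bo, Eli, Mae, Sam, Xiu, Lou]
Visit Ben → queue [Bo, Eli, Mae, Sam, Xiu, Lou]
Visit Bo → queue [Eli, Mae, Sam, Xiu, Lou]
Visit Eli → queue [Mae, Sam, Xiu, Lou]
Visit Mae → queue [Sam, Xiu, Lou]
Visit Sam → queue [Xiu, Lou]
Visit Xiu → queue [Lou]
Visit Lou → queue []

Visit order: Kai, Ada, Cal, Hana, Ivy, Nia, Omar, Rex, Tao, Uma, Ben, Bo, Eli, Mae, Sam, Xiu, Lou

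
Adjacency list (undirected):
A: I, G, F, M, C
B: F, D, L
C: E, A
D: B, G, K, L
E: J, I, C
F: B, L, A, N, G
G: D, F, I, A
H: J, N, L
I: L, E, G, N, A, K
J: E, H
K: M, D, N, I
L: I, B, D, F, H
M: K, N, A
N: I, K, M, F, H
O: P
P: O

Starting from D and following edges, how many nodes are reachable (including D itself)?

BFS from D visits: D, B, G, K, L, F, I, A, M, N, H, E, C, J
Reachable nodes: 14 of 16 total.

14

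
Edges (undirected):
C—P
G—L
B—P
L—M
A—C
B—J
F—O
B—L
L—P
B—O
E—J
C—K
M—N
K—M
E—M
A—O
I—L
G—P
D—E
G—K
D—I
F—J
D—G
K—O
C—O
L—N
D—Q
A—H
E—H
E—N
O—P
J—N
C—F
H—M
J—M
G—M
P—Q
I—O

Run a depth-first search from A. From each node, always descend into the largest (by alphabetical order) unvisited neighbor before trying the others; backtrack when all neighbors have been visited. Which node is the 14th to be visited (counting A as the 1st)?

J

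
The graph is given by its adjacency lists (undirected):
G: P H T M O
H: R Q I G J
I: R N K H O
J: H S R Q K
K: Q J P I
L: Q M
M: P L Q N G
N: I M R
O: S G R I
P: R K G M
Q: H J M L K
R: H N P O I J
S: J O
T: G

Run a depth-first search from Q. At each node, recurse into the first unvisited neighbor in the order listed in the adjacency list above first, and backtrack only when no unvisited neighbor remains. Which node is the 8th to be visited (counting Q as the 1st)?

Visit Q
Q → H
H → R
R → N
N → I
I → K
K → J
J → S
S → O
O → G
G → P
P → M
M → L
G → T

Visit order: Q, H, R, N, I, K, J, S, O, G, P, M, L, T

S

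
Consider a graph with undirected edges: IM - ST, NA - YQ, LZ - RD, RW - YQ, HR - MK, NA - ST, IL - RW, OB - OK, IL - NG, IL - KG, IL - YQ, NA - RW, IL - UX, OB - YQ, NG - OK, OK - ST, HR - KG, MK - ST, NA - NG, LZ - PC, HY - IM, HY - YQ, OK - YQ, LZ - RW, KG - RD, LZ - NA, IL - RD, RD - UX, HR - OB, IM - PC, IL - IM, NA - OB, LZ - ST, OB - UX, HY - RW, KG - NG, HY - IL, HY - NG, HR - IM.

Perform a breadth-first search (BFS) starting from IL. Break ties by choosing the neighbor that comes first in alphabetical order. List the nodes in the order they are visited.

Visit IL; enqueue HY, IM, KG, NG, RD, RW, UX, YQ → queue [HY, IM, KG, NG, RD, RW, UX, YQ]
Visit HY → queue [IM, KG, NG, RD, RW, UX, YQ]
Visit IM; enqueue HR, PC, ST → queue [KG, NG, RD, RW, UX, YQ, HR, PC, ST]
Visit KG → queue [NG, RD, RW, UX, YQ, HR, PC, ST]
Visit NG; enqueue NA, OK → queue [RD, RW, UX, YQ, HR, PC, ST, NA, OK]
Visit RD; enqueue LZ → queue [RW, UX, YQ, HR, PC, ST, NA, OK, LZ]
Visit RW → queue [UX, YQ, HR, PC, ST, NA, OK, LZ]
Visit UX; enqueue OB → queue [YQ, HR, PC, ST, NA, OK, LZ, OB]
Visit YQ → queue [HR, PC, ST, NA, OK, LZ, OB]
Visit HR; enqueue MK → queue [PC, ST, NA, OK, LZ, OB, MK]
Visit PC → queue [ST, NA, OK, LZ, OB, MK]
Visit ST → queue [NA, OK, LZ, OB, MK]
Visit NA → queue [OK, LZ, OB, MK]
Visit OK → queue [LZ, OB, MK]
Visit LZ → queue [OB, MK]
Visit OB → queue [MK]
Visit MK → queue []

IL, HY, IM, KG, NG, RD, RW, UX, YQ, HR, PC, ST, NA, OK, LZ, OB, MK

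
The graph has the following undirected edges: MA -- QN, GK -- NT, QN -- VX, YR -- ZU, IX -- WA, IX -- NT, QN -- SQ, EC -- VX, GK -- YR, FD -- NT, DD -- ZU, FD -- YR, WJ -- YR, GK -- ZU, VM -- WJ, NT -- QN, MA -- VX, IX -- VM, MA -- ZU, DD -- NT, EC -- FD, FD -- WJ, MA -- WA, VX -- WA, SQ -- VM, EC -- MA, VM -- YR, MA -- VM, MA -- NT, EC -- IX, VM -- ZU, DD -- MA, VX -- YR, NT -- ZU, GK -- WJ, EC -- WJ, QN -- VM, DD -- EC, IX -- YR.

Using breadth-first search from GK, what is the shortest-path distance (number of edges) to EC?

2

Level 0: GK
Level 1: NT, WJ, YR, ZU
Level 2: DD, EC, FD, IX, MA, QN, VM, VX
Level 3: SQ, WA
EC first appears at level 2.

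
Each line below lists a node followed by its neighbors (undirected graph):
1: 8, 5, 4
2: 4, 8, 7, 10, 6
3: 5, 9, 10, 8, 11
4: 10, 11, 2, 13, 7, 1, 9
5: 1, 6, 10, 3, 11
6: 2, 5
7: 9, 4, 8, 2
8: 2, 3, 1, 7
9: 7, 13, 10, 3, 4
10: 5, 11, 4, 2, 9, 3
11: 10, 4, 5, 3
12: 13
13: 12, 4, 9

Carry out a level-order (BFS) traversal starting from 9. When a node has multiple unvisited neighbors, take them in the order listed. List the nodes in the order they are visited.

Visit 9; enqueue 7, 13, 10, 3, 4 → queue [7, 13, 10, 3, 4]
Visit 7; enqueue 8, 2 → queue [13, 10, 3, 4, 8, 2]
Visit 13; enqueue 12 → queue [10, 3, 4, 8, 2, 12]
Visit 10; enqueue 5, 11 → queue [3, 4, 8, 2, 12, 5, 11]
Visit 3 → queue [4, 8, 2, 12, 5, 11]
Visit 4; enqueue 1 → queue [8, 2, 12, 5, 11, 1]
Visit 8 → queue [2, 12, 5, 11, 1]
Visit 2; enqueue 6 → queue [12, 5, 11, 1, 6]
Visit 12 → queue [5, 11, 1, 6]
Visit 5 → queue [11, 1, 6]
Visit 11 → queue [1, 6]
Visit 1 → queue [6]
Visit 6 → queue []

9 7 13 10 3 4 8 2 12 5 11 1 6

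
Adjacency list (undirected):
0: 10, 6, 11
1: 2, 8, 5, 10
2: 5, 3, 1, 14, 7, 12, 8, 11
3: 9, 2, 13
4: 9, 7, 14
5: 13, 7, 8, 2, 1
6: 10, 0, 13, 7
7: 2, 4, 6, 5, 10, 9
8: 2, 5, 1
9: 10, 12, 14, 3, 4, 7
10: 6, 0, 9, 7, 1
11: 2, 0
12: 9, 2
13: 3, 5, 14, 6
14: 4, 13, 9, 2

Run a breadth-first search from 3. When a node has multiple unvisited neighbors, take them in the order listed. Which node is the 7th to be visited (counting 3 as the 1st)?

14

Visit 3; enqueue 9, 2, 13 → queue [9, 2, 13]
Visit 9; enqueue 10, 12, 14, 4, 7 → queue [2, 13, 10, 12, 14, 4, 7]
Visit 2; enqueue 5, 1, 8, 11 → queue [13, 10, 12, 14, 4, 7, 5, 1, 8, 11]
Visit 13; enqueue 6 → queue [10, 12, 14, 4, 7, 5, 1, 8, 11, 6]
Visit 10; enqueue 0 → queue [12, 14, 4, 7, 5, 1, 8, 11, 6, 0]
Visit 12 → queue [14, 4, 7, 5, 1, 8, 11, 6, 0]
Visit 14 → queue [4, 7, 5, 1, 8, 11, 6, 0]
Visit 4 → queue [7, 5, 1, 8, 11, 6, 0]
Visit 7 → queue [5, 1, 8, 11, 6, 0]
Visit 5 → queue [1, 8, 11, 6, 0]
Visit 1 → queue [8, 11, 6, 0]
Visit 8 → queue [11, 6, 0]
Visit 11 → queue [6, 0]
Visit 6 → queue [0]
Visit 0 → queue []

Visit order: 3, 9, 2, 13, 10, 12, 14, 4, 7, 5, 1, 8, 11, 6, 0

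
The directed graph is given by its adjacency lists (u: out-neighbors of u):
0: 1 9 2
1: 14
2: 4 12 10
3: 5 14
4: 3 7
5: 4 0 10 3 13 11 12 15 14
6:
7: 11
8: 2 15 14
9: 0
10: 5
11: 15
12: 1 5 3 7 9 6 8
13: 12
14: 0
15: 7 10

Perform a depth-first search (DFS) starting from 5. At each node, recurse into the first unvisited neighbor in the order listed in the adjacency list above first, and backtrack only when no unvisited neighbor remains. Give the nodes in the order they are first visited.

5 → 4 → 3 → 14 → 0 → 1 → 9 → 2 → 12 → 7 → 11 → 15 → 10 → 6 → 8 → 13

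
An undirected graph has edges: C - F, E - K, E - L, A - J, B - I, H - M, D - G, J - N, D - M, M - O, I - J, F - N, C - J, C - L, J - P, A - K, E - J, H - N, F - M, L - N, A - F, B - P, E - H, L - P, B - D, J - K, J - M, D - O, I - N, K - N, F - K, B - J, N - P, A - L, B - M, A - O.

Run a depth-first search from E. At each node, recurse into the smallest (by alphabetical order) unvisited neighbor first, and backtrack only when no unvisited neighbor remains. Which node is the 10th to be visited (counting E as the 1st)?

C

Visit E
E → H
H → M
M → B
B → D
D → G
D → O
O → A
A → F
F → C
C → J
J → I
I → N
N → K
N → L
L → P

Visit order: E, H, M, B, D, G, O, A, F, C, J, I, N, K, L, P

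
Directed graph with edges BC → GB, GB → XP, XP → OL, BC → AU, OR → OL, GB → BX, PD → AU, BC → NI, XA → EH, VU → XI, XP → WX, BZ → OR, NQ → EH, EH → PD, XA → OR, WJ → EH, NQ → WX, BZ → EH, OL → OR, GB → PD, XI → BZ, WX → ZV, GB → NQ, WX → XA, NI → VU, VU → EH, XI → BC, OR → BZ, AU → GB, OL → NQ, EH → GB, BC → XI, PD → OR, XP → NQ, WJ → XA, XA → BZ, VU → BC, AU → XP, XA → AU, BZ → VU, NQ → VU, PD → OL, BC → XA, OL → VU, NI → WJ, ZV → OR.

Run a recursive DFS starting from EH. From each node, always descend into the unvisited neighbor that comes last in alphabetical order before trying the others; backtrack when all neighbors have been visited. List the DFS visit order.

EH, PD, OR, OL, VU, XI, BZ, BC, XA, AU, XP, WX, ZV, NQ, GB, BX, NI, WJ

Visit EH
EH → PD
PD → OR
OR → OL
OL → VU
VU → XI
XI → BZ
XI → BC
BC → XA
XA → AU
AU → XP
XP → WX
WX → ZV
XP → NQ
AU → GB
GB → BX
BC → NI
NI → WJ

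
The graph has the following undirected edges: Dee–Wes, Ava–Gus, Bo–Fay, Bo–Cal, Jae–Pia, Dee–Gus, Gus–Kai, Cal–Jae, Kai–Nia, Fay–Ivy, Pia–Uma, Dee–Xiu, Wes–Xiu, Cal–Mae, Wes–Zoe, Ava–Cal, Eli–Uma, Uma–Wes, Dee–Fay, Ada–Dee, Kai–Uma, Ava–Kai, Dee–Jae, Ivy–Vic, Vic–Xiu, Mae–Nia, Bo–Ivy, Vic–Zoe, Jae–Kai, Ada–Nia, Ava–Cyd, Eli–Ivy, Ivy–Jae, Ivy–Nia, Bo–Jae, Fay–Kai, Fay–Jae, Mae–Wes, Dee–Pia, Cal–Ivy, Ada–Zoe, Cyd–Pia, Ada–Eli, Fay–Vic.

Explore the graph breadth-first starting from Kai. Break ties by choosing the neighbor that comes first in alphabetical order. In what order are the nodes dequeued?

Kai, Ava, Fay, Gus, Jae, Nia, Uma, Cal, Cyd, Bo, Dee, Ivy, Vic, Pia, Ada, Mae, Eli, Wes, Xiu, Zoe

Visit Kai; enqueue Ava, Fay, Gus, Jae, Nia, Uma → queue [Ava, Fay, Gus, Jae, Nia, Uma]
Visit Ava; enqueue Cal, Cyd → queue [Fay, Gus, Jae, Nia, Uma, Cal, Cyd]
Visit Fay; enqueue Bo, Dee, Ivy, Vic → queue [Gus, Jae, Nia, Uma, Cal, Cyd, Bo, Dee, Ivy, Vic]
Visit Gus → queue [Jae, Nia, Uma, Cal, Cyd, Bo, Dee, Ivy, Vic]
Visit Jae; enqueue Pia → queue [Nia, Uma, Cal, Cyd, Bo, Dee, Ivy, Vic, Pia]
Visit Nia; enqueue Ada, Mae → queue [Uma, Cal, Cyd, Bo, Dee, Ivy, Vic, Pia, Ada, Mae]
Visit Uma; enqueue Eli, Wes → queue [Cal, Cyd, Bo, Dee, Ivy, Vic, Pia, Ada, Mae, Eli, Wes]
Visit Cal → queue [Cyd, Bo, Dee, Ivy, Vic, Pia, Ada, Mae, Eli, Wes]
Visit Cyd → queue [Bo, Dee, Ivy, Vic, Pia, Ada, Mae, Eli, Wes]
Visit Bo → queue [Dee, Ivy, Vic, Pia, Ada, Mae, Eli, Wes]
Visit Dee; enqueue Xiu → queue [Ivy, Vic, Pia, Ada, Mae, Eli, Wes, Xiu]
Visit Ivy → queue [Vic, Pia, Ada, Mae, Eli, Wes, Xiu]
Visit Vic; enqueue Zoe → queue [Pia, Ada, Mae, Eli, Wes, Xiu, Zoe]
Visit Pia → queue [Ada, Mae, Eli, Wes, Xiu, Zoe]
Visit Ada → queue [Mae, Eli, Wes, Xiu, Zoe]
Visit Mae → queue [Eli, Wes, Xiu, Zoe]
Visit Eli → queue [Wes, Xiu, Zoe]
Visit Wes → queue [Xiu, Zoe]
Visit Xiu → queue [Zoe]
Visit Zoe → queue []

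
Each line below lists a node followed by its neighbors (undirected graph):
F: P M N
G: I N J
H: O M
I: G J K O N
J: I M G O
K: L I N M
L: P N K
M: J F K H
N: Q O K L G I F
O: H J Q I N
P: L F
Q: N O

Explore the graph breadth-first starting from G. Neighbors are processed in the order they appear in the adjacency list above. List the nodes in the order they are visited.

G -> I -> N -> J -> K -> O -> Q -> L -> F -> M -> H -> P

Visit G; enqueue I, N, J → queue [I, N, J]
Visit I; enqueue K, O → queue [N, J, K, O]
Visit N; enqueue Q, L, F → queue [J, K, O, Q, L, F]
Visit J; enqueue M → queue [K, O, Q, L, F, M]
Visit K → queue [O, Q, L, F, M]
Visit O; enqueue H → queue [Q, L, F, M, H]
Visit Q → queue [L, F, M, H]
Visit L; enqueue P → queue [F, M, H, P]
Visit F → queue [M, H, P]
Visit M → queue [H, P]
Visit H → queue [P]
Visit P → queue []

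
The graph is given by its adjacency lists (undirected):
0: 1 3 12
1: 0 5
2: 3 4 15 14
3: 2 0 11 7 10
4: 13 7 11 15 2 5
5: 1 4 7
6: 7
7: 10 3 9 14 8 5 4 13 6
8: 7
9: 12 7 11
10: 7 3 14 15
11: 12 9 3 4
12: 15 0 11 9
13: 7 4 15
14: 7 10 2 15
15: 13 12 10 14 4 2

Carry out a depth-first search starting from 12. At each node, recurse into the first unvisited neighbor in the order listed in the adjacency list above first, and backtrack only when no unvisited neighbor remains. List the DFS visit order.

Visit 12
12 → 15
15 → 13
13 → 7
7 → 10
10 → 3
3 → 2
2 → 4
4 → 11
11 → 9
4 → 5
5 → 1
1 → 0
2 → 14
7 → 8
7 → 6

12 15 13 7 10 3 2 4 11 9 5 1 0 14 8 6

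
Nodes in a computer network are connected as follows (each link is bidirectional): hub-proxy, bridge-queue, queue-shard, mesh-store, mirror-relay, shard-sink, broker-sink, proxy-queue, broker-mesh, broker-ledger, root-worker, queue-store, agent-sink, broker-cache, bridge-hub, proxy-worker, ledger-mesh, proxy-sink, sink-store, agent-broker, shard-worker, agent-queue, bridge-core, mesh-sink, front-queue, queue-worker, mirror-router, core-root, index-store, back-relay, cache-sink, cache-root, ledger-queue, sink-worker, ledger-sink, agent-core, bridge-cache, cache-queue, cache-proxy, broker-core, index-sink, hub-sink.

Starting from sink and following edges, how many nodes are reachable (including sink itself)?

17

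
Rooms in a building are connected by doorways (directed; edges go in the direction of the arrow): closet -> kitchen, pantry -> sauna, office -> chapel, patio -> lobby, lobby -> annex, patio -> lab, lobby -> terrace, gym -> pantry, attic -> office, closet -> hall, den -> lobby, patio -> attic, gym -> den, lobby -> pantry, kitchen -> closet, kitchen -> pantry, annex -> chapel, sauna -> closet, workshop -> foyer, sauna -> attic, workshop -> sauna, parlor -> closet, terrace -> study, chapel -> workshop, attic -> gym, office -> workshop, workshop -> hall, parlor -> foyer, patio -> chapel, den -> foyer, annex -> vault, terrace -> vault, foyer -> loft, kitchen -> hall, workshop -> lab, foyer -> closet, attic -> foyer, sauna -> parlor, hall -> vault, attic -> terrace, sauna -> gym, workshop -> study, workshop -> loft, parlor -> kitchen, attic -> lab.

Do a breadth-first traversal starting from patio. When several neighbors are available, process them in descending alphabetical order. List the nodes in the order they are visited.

patio, lobby, lab, chapel, attic, terrace, pantry, annex, workshop, office, gym, foyer, vault, study, sauna, loft, hall, den, closet, parlor, kitchen

Visit patio; enqueue lobby, lab, chapel, attic → queue [lobby, lab, chapel, attic]
Visit lobby; enqueue terrace, pantry, annex → queue [lab, chapel, attic, terrace, pantry, annex]
Visit lab → queue [chapel, attic, terrace, pantry, annex]
Visit chapel; enqueue workshop → queue [attic, terrace, pantry, annex, workshop]
Visit attic; enqueue office, gym, foyer → queue [terrace, pantry, annex, workshop, office, gym, foyer]
Visit terrace; enqueue vault, study → queue [pantry, annex, workshop, office, gym, foyer, vault, study]
Visit pantry; enqueue sauna → queue [annex, workshop, office, gym, foyer, vault, study, sauna]
Visit annex → queue [workshop, office, gym, foyer, vault, study, sauna]
Visit workshop; enqueue loft, hall → queue [office, gym, foyer, vault, study, sauna, loft, hall]
Visit office → queue [gym, foyer, vault, study, sauna, loft, hall]
Visit gym; enqueue den → queue [foyer, vault, study, sauna, loft, hall, den]
Visit foyer; enqueue closet → queue [vault, study, sauna, loft, hall, den, closet]
Visit vault → queue [study, sauna, loft, hall, den, closet]
Visit study → queue [sauna, loft, hall, den, closet]
Visit sauna; enqueue parlor → queue [loft, hall, den, closet, parlor]
Visit loft → queue [hall, den, closet, parlor]
Visit hall → queue [den, closet, parlor]
Visit den → queue [closet, parlor]
Visit closet; enqueue kitchen → queue [parlor, kitchen]
Visit parlor → queue [kitchen]
Visit kitchen → queue []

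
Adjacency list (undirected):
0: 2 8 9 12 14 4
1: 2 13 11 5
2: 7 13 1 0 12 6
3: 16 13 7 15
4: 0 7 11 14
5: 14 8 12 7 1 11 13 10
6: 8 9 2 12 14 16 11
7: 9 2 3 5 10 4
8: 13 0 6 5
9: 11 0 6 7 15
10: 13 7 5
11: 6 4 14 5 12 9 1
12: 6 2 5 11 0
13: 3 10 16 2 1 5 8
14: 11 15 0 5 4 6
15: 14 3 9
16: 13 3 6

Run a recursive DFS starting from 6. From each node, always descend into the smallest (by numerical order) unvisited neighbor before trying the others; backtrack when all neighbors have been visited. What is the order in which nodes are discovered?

6 → 2 → 0 → 4 → 7 → 3 → 13 → 1 → 5 → 8 → 10 → 11 → 9 → 15 → 14 → 12 → 16

Visit 6
6 → 2
2 → 0
0 → 4
4 → 7
7 → 3
3 → 13
13 → 1
1 → 5
5 → 8
5 → 10
5 → 11
11 → 9
9 → 15
15 → 14
11 → 12
13 → 16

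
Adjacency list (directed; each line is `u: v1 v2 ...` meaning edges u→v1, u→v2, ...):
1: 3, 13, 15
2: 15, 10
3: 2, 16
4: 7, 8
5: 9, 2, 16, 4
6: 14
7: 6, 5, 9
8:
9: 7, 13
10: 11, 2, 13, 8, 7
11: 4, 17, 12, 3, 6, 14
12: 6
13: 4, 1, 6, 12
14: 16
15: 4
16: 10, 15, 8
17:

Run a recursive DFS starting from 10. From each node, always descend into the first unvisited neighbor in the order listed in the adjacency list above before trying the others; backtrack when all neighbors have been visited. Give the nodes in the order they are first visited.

10 -> 11 -> 4 -> 7 -> 6 -> 14 -> 16 -> 15 -> 8 -> 5 -> 9 -> 13 -> 1 -> 3 -> 2 -> 12 -> 17

Visit 10
10 → 11
11 → 4
4 → 7
7 → 6
6 → 14
14 → 16
16 → 15
16 → 8
7 → 5
5 → 9
9 → 13
13 → 1
1 → 3
3 → 2
13 → 12
11 → 17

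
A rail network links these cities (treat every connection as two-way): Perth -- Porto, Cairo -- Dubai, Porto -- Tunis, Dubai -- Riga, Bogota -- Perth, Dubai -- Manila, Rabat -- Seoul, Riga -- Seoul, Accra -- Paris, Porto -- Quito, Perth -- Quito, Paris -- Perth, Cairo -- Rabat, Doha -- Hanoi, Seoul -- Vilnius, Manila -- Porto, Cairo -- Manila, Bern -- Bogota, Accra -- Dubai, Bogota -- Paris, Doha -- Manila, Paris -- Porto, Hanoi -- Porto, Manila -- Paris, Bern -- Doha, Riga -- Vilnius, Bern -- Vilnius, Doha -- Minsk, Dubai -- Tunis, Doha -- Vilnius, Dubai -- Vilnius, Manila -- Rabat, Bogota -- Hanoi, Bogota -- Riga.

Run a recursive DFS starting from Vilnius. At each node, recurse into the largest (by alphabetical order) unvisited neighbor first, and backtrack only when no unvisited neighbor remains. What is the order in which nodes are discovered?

Vilnius, Seoul, Riga, Dubai, Tunis, Porto, Quito, Perth, Paris, Manila, Rabat, Cairo, Doha, Minsk, Hanoi, Bogota, Bern, Accra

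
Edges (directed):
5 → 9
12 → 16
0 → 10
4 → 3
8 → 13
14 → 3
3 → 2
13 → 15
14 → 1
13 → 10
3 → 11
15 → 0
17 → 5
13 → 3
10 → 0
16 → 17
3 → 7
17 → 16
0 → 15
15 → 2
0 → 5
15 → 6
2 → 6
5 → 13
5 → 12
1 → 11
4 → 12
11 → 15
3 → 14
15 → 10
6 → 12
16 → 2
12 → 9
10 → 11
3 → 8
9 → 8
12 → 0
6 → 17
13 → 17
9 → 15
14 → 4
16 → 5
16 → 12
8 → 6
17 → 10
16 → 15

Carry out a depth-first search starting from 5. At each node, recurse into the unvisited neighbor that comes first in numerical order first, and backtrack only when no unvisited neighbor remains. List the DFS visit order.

5, 9, 8, 6, 12, 0, 10, 11, 15, 2, 16, 17, 13, 3, 7, 14, 1, 4

Visit 5
5 → 9
9 → 8
8 → 6
6 → 12
12 → 0
0 → 10
10 → 11
11 → 15
15 → 2
12 → 16
16 → 17
8 → 13
13 → 3
3 → 7
3 → 14
14 → 1
14 → 4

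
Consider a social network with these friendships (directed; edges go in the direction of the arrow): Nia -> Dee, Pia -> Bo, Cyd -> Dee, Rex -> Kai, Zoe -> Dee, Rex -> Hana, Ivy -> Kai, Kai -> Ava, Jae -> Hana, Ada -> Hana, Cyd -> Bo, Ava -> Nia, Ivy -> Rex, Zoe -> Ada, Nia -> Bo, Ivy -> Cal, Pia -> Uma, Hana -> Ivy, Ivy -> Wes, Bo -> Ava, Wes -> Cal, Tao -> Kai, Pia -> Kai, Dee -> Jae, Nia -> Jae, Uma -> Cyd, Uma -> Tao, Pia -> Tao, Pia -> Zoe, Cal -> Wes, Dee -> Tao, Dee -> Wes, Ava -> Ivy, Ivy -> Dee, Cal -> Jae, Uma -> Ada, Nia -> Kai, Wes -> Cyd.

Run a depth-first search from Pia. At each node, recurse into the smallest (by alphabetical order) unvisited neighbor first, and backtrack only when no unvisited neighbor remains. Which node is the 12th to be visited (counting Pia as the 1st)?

Visit Pia
Pia → Bo
Bo → Ava
Ava → Ivy
Ivy → Cal
Cal → Jae
Jae → Hana
Cal → Wes
Wes → Cyd
Cyd → Dee
Dee → Tao
Tao → Kai
Ivy → Rex
Ava → Nia
Pia → Uma
Uma → Ada
Pia → Zoe

Visit order: Pia, Bo, Ava, Ivy, Cal, Jae, Hana, Wes, Cyd, Dee, Tao, Kai, Rex, Nia, Uma, Ada, Zoe

Kai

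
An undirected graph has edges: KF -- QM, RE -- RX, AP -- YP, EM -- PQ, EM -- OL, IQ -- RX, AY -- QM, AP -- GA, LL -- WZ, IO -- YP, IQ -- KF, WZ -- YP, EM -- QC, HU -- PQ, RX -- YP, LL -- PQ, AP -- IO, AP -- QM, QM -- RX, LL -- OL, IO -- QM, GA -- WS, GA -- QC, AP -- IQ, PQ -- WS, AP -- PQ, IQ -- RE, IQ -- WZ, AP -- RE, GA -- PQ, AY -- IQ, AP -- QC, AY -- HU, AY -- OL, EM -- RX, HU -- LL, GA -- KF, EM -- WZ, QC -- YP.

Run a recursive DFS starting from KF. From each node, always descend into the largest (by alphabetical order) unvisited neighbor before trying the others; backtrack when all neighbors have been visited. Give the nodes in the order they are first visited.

KF → QM → RX → YP → WZ → LL → PQ → WS → GA → QC → EM → OL → AY → IQ → RE → AP → IO → HU

Visit KF
KF → QM
QM → RX
RX → YP
YP → WZ
WZ → LL
LL → PQ
PQ → WS
WS → GA
GA → QC
QC → EM
EM → OL
OL → AY
AY → IQ
IQ → RE
RE → AP
AP → IO
AY → HU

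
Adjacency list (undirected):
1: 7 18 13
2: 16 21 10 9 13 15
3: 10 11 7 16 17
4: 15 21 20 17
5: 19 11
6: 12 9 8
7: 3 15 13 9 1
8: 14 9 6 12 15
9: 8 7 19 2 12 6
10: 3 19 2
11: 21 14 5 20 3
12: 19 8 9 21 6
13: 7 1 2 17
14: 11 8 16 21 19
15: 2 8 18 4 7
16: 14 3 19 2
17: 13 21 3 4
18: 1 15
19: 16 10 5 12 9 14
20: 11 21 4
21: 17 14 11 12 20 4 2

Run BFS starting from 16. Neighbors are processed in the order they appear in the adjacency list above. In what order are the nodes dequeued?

Visit 16; enqueue 14, 3, 19, 2 → queue [14, 3, 19, 2]
Visit 14; enqueue 11, 8, 21 → queue [3, 19, 2, 11, 8, 21]
Visit 3; enqueue 10, 7, 17 → queue [19, 2, 11, 8, 21, 10, 7, 17]
Visit 19; enqueue 5, 12, 9 → queue [2, 11, 8, 21, 10, 7, 17, 5, 12, 9]
Visit 2; enqueue 13, 15 → queue [11, 8, 21, 10, 7, 17, 5, 12, 9, 13, 15]
Visit 11; enqueue 20 → queue [8, 21, 10, 7, 17, 5, 12, 9, 13, 15, 20]
Visit 8; enqueue 6 → queue [21, 10, 7, 17, 5, 12, 9, 13, 15, 20, 6]
Visit 21; enqueue 4 → queue [10, 7, 17, 5, 12, 9, 13, 15, 20, 6, 4]
Visit 10 → queue [7, 17, 5, 12, 9, 13, 15, 20, 6, 4]
Visit 7; enqueue 1 → queue [17, 5, 12, 9, 13, 15, 20, 6, 4, 1]
Visit 17 → queue [5, 12, 9, 13, 15, 20, 6, 4, 1]
Visit 5 → queue [12, 9, 13, 15, 20, 6, 4, 1]
Visit 12 → queue [9, 13, 15, 20, 6, 4, 1]
Visit 9 → queue [13, 15, 20, 6, 4, 1]
Visit 13 → queue [15, 20, 6, 4, 1]
Visit 15; enqueue 18 → queue [20, 6, 4, 1, 18]
Visit 20 → queue [6, 4, 1, 18]
Visit 6 → queue [4, 1, 18]
Visit 4 → queue [1, 18]
Visit 1 → queue [18]
Visit 18 → queue []

16, 14, 3, 19, 2, 11, 8, 21, 10, 7, 17, 5, 12, 9, 13, 15, 20, 6, 4, 1, 18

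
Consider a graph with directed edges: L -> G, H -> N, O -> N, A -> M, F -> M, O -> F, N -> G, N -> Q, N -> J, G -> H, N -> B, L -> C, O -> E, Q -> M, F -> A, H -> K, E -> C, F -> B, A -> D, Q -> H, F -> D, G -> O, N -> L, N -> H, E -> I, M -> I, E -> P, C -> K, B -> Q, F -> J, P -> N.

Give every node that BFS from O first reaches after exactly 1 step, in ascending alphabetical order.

E, F, N

Level 0: O
Level 1: E, F, N
Level 2: A, B, C, D, G, H, I, J, L, M, P, Q
Level 3: K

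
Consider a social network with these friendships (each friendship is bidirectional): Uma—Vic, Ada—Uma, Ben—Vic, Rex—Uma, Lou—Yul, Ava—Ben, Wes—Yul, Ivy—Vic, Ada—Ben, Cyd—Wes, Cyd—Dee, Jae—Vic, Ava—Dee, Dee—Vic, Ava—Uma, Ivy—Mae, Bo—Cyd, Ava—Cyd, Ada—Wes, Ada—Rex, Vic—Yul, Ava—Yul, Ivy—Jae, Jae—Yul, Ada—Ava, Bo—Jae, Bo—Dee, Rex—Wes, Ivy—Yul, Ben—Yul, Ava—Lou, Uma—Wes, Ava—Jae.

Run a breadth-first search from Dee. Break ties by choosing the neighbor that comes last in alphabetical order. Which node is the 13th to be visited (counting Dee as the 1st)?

Visit Dee; enqueue Vic, Cyd, Bo, Ava → queue [Vic, Cyd, Bo, Ava]
Visit Vic; enqueue Yul, Uma, Jae, Ivy, Ben → queue [Cyd, Bo, Ava, Yul, Uma, Jae, Ivy, Ben]
Visit Cyd; enqueue Wes → queue [Bo, Ava, Yul, Uma, Jae, Ivy, Ben, Wes]
Visit Bo → queue [Ava, Yul, Uma, Jae, Ivy, Ben, Wes]
Visit Ava; enqueue Lou, Ada → queue [Yul, Uma, Jae, Ivy, Ben, Wes, Lou, Ada]
Visit Yul → queue [Uma, Jae, Ivy, Ben, Wes, Lou, Ada]
Visit Uma; enqueue Rex → queue [Jae, Ivy, Ben, Wes, Lou, Ada, Rex]
Visit Jae → queue [Ivy, Ben, Wes, Lou, Ada, Rex]
Visit Ivy; enqueue Mae → queue [Ben, Wes, Lou, Ada, Rex, Mae]
Visit Ben → queue [Wes, Lou, Ada, Rex, Mae]
Visit Wes → queue [Lou, Ada, Rex, Mae]
Visit Lou → queue [Ada, Rex, Mae]
Visit Ada → queue [Rex, Mae]
Visit Rex → queue [Mae]
Visit Mae → queue []

Visit order: Dee, Vic, Cyd, Bo, Ava, Yul, Uma, Jae, Ivy, Ben, Wes, Lou, Ada, Rex, Mae

Ada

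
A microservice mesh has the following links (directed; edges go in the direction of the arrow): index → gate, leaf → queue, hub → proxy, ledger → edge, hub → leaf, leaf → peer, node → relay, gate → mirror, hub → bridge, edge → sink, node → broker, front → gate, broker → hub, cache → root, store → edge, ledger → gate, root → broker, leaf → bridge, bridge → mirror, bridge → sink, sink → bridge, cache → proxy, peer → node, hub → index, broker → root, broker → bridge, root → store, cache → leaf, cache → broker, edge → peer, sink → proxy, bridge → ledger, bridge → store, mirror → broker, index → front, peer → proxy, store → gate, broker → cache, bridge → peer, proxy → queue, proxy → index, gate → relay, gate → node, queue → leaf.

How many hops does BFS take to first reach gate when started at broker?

3

Level 0: broker
Level 1: bridge, cache, hub, root
Level 2: index, leaf, ledger, mirror, peer, proxy, sink, store
Level 3: edge, front, gate, node, queue
Level 4: relay
gate first appears at level 3.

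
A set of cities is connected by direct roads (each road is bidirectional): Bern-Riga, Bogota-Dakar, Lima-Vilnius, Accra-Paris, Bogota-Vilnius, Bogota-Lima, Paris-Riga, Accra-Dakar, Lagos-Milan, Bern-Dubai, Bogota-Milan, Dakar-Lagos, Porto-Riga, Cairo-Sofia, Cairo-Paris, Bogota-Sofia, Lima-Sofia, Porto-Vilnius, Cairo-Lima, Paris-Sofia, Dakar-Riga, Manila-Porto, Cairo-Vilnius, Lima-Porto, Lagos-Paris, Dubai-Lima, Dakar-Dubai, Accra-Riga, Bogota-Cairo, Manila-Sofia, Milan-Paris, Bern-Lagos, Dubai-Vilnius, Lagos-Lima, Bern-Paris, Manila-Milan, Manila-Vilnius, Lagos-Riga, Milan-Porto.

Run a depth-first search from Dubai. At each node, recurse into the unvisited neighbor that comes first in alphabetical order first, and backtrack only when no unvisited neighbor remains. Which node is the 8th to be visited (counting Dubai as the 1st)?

Bogota

Visit Dubai
Dubai → Bern
Bern → Lagos
Lagos → Dakar
Dakar → Accra
Accra → Paris
Paris → Cairo
Cairo → Bogota
Bogota → Lima
Lima → Porto
Porto → Manila
Manila → Milan
Manila → Sofia
Manila → Vilnius
Porto → Riga

Visit order: Dubai, Bern, Lagos, Dakar, Accra, Paris, Cairo, Bogota, Lima, Porto, Manila, Milan, Sofia, Vilnius, Riga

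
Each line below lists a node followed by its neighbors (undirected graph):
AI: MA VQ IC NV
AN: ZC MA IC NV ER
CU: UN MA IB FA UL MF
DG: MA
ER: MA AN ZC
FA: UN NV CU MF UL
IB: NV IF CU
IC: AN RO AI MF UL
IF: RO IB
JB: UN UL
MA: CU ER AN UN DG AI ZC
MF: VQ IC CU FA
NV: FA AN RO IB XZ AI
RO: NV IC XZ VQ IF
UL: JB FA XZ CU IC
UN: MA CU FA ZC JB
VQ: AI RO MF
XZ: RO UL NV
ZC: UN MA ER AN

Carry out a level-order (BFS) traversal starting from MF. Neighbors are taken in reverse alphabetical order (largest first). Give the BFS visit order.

MF -> VQ -> IC -> FA -> CU -> RO -> AI -> UL -> AN -> UN -> NV -> MA -> IB -> XZ -> IF -> JB -> ZC -> ER -> DG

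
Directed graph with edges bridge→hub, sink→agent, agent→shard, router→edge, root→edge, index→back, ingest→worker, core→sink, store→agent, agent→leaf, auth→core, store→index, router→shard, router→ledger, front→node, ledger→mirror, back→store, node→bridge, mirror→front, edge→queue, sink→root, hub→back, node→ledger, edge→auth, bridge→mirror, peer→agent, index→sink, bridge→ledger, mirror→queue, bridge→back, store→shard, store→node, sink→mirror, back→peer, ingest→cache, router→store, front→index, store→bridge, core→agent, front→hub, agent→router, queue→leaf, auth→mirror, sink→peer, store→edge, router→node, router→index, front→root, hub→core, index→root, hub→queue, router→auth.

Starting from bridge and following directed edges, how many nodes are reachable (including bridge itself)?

20

BFS from bridge visits: bridge, mirror, ledger, hub, back, queue, front, core, store, peer, leaf, root, node, index, sink, agent, shard, edge, router, auth
Reachable nodes: 20 of 23 total.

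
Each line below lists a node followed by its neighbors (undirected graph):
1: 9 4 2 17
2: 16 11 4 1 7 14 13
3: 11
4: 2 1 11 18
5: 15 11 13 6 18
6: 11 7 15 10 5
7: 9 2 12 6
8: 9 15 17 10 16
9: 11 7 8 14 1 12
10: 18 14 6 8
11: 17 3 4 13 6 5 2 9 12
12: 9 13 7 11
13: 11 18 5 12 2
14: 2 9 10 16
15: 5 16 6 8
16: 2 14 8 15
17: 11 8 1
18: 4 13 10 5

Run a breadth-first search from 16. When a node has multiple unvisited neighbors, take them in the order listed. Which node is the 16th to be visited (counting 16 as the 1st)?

3

Visit 16; enqueue 2, 14, 8, 15 → queue [2, 14, 8, 15]
Visit 2; enqueue 11, 4, 1, 7, 13 → queue [14, 8, 15, 11, 4, 1, 7, 13]
Visit 14; enqueue 9, 10 → queue [8, 15, 11, 4, 1, 7, 13, 9, 10]
Visit 8; enqueue 17 → queue [15, 11, 4, 1, 7, 13, 9, 10, 17]
Visit 15; enqueue 5, 6 → queue [11, 4, 1, 7, 13, 9, 10, 17, 5, 6]
Visit 11; enqueue 3, 12 → queue [4, 1, 7, 13, 9, 10, 17, 5, 6, 3, 12]
Visit 4; enqueue 18 → queue [1, 7, 13, 9, 10, 17, 5, 6, 3, 12, 18]
Visit 1 → queue [7, 13, 9, 10, 17, 5, 6, 3, 12, 18]
Visit 7 → queue [13, 9, 10, 17, 5, 6, 3, 12, 18]
Visit 13 → queue [9, 10, 17, 5, 6, 3, 12, 18]
Visit 9 → queue [10, 17, 5, 6, 3, 12, 18]
Visit 10 → queue [17, 5, 6, 3, 12, 18]
Visit 17 → queue [5, 6, 3, 12, 18]
Visit 5 → queue [6, 3, 12, 18]
Visit 6 → queue [3, 12, 18]
Visit 3 → queue [12, 18]
Visit 12 → queue [18]
Visit 18 → queue []

Visit order: 16, 2, 14, 8, 15, 11, 4, 1, 7, 13, 9, 10, 17, 5, 6, 3, 12, 18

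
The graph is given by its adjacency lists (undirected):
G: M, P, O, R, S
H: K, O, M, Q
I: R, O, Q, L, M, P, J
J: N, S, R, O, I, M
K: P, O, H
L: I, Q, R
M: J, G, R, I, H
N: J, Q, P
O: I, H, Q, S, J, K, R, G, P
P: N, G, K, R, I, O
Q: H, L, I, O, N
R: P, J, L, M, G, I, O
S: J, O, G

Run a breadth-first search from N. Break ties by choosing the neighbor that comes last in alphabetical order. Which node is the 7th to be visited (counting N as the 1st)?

Visit N; enqueue Q, P, J → queue [Q, P, J]
Visit Q; enqueue O, L, I, H → queue [P, J, O, L, I, H]
Visit P; enqueue R, K, G → queue [J, O, L, I, H, R, K, G]
Visit J; enqueue S, M → queue [O, L, I, H, R, K, G, S, M]
Visit O → queue [L, I, H, R, K, G, S, M]
Visit L → queue [I, H, R, K, G, S, M]
Visit I → queue [H, R, K, G, S, M]
Visit H → queue [R, K, G, S, M]
Visit R → queue [K, G, S, M]
Visit K → queue [G, S, M]
Visit G → queue [S, M]
Visit S → queue [M]
Visit M → queue []

Visit order: N, Q, P, J, O, L, I, H, R, K, G, S, M

I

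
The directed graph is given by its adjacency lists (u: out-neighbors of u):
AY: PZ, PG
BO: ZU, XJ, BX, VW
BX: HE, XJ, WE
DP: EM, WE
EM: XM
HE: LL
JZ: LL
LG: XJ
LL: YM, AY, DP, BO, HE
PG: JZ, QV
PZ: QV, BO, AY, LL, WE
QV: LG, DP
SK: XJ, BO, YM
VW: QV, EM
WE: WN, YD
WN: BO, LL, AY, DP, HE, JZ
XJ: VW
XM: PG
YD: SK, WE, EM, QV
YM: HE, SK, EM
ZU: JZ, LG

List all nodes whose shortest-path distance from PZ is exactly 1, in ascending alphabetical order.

Level 0: PZ
Level 1: AY, BO, LL, QV, WE
Level 2: BX, DP, HE, LG, PG, VW, WN, XJ, YD, YM, ZU
Level 3: EM, JZ, SK
Level 4: XM

AY, BO, LL, QV, WE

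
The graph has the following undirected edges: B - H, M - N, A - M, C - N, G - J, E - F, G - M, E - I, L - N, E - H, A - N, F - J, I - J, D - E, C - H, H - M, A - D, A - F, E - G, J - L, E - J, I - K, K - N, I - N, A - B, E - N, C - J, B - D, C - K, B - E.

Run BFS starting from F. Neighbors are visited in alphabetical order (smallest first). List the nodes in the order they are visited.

Visit F; enqueue A, E, J → queue [A, E, J]
Visit A; enqueue B, D, M, N → queue [E, J, B, D, M, N]
Visit E; enqueue G, H, I → queue [J, B, D, M, N, G, H, I]
Visit J; enqueue C, L → queue [B, D, M, N, G, H, I, C, L]
Visit B → queue [D, M, N, G, H, I, C, L]
Visit D → queue [M, N, G, H, I, C, L]
Visit M → queue [N, G, H, I, C, L]
Visit N; enqueue K → queue [G, H, I, C, L, K]
Visit G → queue [H, I, C, L, K]
Visit H → queue [I, C, L, K]
Visit I → queue [C, L, K]
Visit C → queue [L, K]
Visit L → queue [K]
Visit K → queue []

F, A, E, J, B, D, M, N, G, H, I, C, L, K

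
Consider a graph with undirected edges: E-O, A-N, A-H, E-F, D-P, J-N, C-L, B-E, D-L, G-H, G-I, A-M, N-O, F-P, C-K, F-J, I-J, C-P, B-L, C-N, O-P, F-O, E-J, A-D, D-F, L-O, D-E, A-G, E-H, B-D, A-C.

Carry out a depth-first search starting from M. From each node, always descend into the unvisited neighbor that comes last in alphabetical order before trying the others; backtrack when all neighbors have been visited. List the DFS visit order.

M, A, N, O, P, F, J, I, G, H, E, D, L, C, K, B

Visit M
M → A
A → N
N → O
O → P
P → F
F → J
J → I
I → G
G → H
H → E
E → D
D → L
L → C
C → K
L → B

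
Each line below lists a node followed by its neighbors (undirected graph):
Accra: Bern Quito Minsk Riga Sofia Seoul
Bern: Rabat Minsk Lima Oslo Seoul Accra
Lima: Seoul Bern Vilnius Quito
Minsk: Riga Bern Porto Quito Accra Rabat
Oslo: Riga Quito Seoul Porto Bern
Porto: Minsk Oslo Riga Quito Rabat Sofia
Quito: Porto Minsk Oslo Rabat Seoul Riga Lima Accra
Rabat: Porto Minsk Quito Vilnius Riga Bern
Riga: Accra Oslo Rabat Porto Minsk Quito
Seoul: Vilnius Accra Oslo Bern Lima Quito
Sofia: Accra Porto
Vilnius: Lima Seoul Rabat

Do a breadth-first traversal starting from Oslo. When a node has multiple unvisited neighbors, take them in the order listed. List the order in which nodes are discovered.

Oslo Riga Quito Seoul Porto Bern Accra Rabat Minsk Lima Vilnius Sofia

Visit Oslo; enqueue Riga, Quito, Seoul, Porto, Bern → queue [Riga, Quito, Seoul, Porto, Bern]
Visit Riga; enqueue Accra, Rabat, Minsk → queue [Quito, Seoul, Porto, Bern, Accra, Rabat, Minsk]
Visit Quito; enqueue Lima → queue [Seoul, Porto, Bern, Accra, Rabat, Minsk, Lima]
Visit Seoul; enqueue Vilnius → queue [Porto, Bern, Accra, Rabat, Minsk, Lima, Vilnius]
Visit Porto; enqueue Sofia → queue [Bern, Accra, Rabat, Minsk, Lima, Vilnius, Sofia]
Visit Bern → queue [Accra, Rabat, Minsk, Lima, Vilnius, Sofia]
Visit Accra → queue [Rabat, Minsk, Lima, Vilnius, Sofia]
Visit Rabat → queue [Minsk, Lima, Vilnius, Sofia]
Visit Minsk → queue [Lima, Vilnius, Sofia]
Visit Lima → queue [Vilnius, Sofia]
Visit Vilnius → queue [Sofia]
Visit Sofia → queue []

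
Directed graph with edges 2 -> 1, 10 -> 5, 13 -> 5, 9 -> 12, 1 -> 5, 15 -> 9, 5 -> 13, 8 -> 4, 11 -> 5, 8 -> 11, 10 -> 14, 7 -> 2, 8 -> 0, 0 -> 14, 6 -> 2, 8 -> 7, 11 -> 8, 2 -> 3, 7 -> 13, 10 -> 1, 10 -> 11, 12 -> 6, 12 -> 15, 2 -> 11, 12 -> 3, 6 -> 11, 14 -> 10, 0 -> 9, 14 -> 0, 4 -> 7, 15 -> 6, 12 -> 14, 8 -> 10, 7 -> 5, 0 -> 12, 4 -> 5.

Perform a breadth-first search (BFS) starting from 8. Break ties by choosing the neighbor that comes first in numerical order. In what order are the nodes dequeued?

8 -> 0 -> 4 -> 7 -> 10 -> 11 -> 9 -> 12 -> 14 -> 5 -> 2 -> 13 -> 1 -> 3 -> 6 -> 15

Visit 8; enqueue 0, 4, 7, 10, 11 → queue [0, 4, 7, 10, 11]
Visit 0; enqueue 9, 12, 14 → queue [4, 7, 10, 11, 9, 12, 14]
Visit 4; enqueue 5 → queue [7, 10, 11, 9, 12, 14, 5]
Visit 7; enqueue 2, 13 → queue [10, 11, 9, 12, 14, 5, 2, 13]
Visit 10; enqueue 1 → queue [11, 9, 12, 14, 5, 2, 13, 1]
Visit 11 → queue [9, 12, 14, 5, 2, 13, 1]
Visit 9 → queue [12, 14, 5, 2, 13, 1]
Visit 12; enqueue 3, 6, 15 → queue [14, 5, 2, 13, 1, 3, 6, 15]
Visit 14 → queue [5, 2, 13, 1, 3, 6, 15]
Visit 5 → queue [2, 13, 1, 3, 6, 15]
Visit 2 → queue [13, 1, 3, 6, 15]
Visit 13 → queue [1, 3, 6, 15]
Visit 1 → queue [3, 6, 15]
Visit 3 → queue [6, 15]
Visit 6 → queue [15]
Visit 15 → queue []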